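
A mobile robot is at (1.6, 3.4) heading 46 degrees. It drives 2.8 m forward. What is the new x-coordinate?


x_new = x0 + d*cos(theta)
= 1.6 + 2.8*cos(46)
= 1.6 + 1.945
= 3.545


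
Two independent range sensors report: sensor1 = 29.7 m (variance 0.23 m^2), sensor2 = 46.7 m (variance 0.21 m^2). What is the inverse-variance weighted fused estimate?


w1 = (1/var1) / (1/var1 + 1/var2)
   = 4.3478 / (4.3478 + 4.7619) = 0.4773
w2 = 1 - w1 = 0.5227
fused = w1*s1 + w2*s2 = 14.175 + 24.4114
= 38.5864 m


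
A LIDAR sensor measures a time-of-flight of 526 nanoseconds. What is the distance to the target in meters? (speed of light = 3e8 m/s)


tof = 526 ns = 5.26e-07 s
dist = c * tof / 2
= 3e8 * 5.26e-07 / 2
= 78.9 m


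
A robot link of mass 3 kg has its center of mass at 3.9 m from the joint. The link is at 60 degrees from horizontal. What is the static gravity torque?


tau = m*g*L*cos(angle)
= 3 * 9.81 * 3.9 * cos(60 deg)
= 3 * 9.81 * 3.9 * 0.5
= 57.3885 Nm


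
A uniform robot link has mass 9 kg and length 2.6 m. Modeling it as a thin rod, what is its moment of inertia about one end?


I = (1/3) * m * L^2
= (1/3) * 9 * 2.6^2
= 0.333333 * 9 * 6.76
= 20.28 kg*m^2


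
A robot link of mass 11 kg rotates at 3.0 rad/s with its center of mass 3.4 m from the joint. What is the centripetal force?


F = m * omega^2 * r
= 11 * 3.0^2 * 3.4
= 11 * 9.0 * 3.4
= 336.6 N


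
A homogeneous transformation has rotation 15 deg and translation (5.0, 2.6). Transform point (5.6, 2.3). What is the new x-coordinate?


x' = cos(theta)*px - sin(theta)*py + tx
= 0.9659*5.6 - 0.2588*2.3 + 5.0
= 9.8139


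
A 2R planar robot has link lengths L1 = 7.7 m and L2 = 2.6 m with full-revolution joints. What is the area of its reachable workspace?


r_max = L1 + L2 = 10.3 m
r_min = |L1 - L2| = 5.1 m
Area = pi*(r_max^2 - r_min^2)
= pi*(106.09 - 26.01)
= pi * 80.08
= 251.5787 m^2


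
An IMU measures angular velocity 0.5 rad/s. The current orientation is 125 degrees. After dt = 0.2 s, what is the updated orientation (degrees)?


delta_theta = w * dt = 0.5 * 0.2 = 0.1 rad
= 5.7296 deg
theta_new = 125 + 5.7296 = 130.7296 deg


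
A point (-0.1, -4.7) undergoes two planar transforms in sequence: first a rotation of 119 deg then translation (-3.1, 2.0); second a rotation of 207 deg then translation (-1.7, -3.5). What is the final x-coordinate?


After transform 1:
x1 = cos(119)*-0.1 - sin(119)*-4.7 + -3.1 = 1.0592
y1 = sin(119)*-0.1 + cos(119)*-4.7 + 2.0 = 4.1911
After transform 2:
x2 = cos(207)*1.0592 - sin(207)*4.1911 + -1.7
= -0.741


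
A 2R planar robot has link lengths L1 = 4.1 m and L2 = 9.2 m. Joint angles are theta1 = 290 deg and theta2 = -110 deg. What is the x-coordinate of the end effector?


Convert angles to radians: theta1 = 5.0615, theta2 = -1.9199
x = L1*cos(theta1) + L2*cos(theta1+theta2)
x = 1.4023 + -9.2
x = -7.7977


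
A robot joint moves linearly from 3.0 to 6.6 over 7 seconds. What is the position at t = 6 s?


s = t/T = 6/7 = 0.8571
p(t) = p0 + (pf-p0)*s
= 3.0 + (6.6 - 3.0) * 0.8571
= 6.0857


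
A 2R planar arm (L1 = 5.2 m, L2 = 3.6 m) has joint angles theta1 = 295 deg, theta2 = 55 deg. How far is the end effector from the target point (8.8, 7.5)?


End effector via forward kinematics:
x = L1*cos(t1) + L2*cos(t1+t2) = 5.7429
y = L1*sin(t1) + L2*sin(t1+t2) = -5.3379
Distance to target:
d = sqrt((8.8 - 5.7429)^2 + (7.5 - -5.3379)^2)
= sqrt(9.3457 + 164.8125)
= 13.1969 m


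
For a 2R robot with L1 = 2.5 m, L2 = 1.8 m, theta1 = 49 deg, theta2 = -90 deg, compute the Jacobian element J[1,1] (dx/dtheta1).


J[1,1] = -L1*sin(t1) - L2*sin(t1+t2)
= -2.5*sin(49) - 1.8*sin(-41)
= -0.7059


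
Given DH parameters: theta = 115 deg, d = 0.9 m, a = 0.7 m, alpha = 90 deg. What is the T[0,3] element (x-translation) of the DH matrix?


T[0,3] = a * cos(theta)
= 0.7 * cos(115 deg)
= 0.7 * -0.4226
= -0.2958


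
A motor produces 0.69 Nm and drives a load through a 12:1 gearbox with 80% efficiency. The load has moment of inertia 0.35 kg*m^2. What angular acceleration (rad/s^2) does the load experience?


tau_out = tau_motor * N * eta
= 0.69 * 12 * 0.8 = 6.624 Nm
alpha = tau_out / I = 6.624 / 0.35
= 18.9257 rad/s^2


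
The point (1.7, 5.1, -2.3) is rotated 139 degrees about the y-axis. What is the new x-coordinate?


Rotation about y-axis: x' = x*cos(theta) + z*sin(theta)
= 1.7 * -0.7547 + -2.3 * 0.6561
= -2.7919


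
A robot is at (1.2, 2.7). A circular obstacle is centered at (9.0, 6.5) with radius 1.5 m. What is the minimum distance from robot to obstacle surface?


center_dist = sqrt((1.2-9.0)^2 + (2.7-6.5)^2)
= sqrt(60.84 + 14.44)
= 8.6764
min_dist = center_dist - radius = 8.6764 - 1.5 = 7.1764 m


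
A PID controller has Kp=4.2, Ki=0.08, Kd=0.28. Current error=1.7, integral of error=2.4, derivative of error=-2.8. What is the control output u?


u = Kp*e + Ki*int(e) + Kd*de/dt
= 4.2*1.7 + 0.08*2.4 + 0.28*(-2.8)
= 7.14 + 0.192 + -0.784
= 6.548


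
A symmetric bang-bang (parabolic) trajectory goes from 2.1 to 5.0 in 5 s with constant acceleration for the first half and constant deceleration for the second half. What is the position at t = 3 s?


Symmetric rest-to-rest: each phase covers (pf-p0)/2 in time T/2. 0.5*a*(T/2)^2 = (pf-p0)/2 => a = 4*(pf-p0)/T^2
a = 4*(5.0-2.1)/5^2 = 0.464
t = 3 is in the deceleration phase (t > T/2).
p = pf - 0.5*a*(T-t)^2 = 5.0 - 0.5*0.464*2^2
= 4.072


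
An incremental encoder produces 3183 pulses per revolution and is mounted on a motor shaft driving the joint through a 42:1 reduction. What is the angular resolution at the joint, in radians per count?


counts per rev = 3183
effective counts at joint = 3183 * 42 = 133686
resolution = 2*pi / 133686
= 4.7000e-05 rad/count


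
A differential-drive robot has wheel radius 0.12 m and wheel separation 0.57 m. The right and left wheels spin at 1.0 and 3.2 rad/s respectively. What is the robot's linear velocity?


vR = r*wR = 0.12*1.0 = 0.12 m/s
vL = r*wL = 0.12*3.2 = 0.384 m/s
v = (vR+vL)/2 = 0.252 m/s
omega = (vR-vL)/L = -0.4632 rad/s
linear velocity = 0.252 m/s


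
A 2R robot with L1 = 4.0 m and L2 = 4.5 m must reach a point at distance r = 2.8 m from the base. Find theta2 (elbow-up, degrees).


cos(theta2) = (r^2 - L1^2 - L2^2) / (2*L1*L2)
cos(theta2) = (7.84 - 16.0 - 20.25) / 36.0
cos(theta2) = -0.789167
theta2 = 142.1077 degrees


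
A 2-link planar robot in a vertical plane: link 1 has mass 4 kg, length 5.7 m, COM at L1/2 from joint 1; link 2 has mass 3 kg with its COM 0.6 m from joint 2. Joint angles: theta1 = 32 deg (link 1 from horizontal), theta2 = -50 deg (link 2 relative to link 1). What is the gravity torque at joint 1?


Horizontal distance from joint 1 to link-1 COM:
  x_c1 = (L1/2)*cos(t1) = 2.85 * 0.848 = 2.4169 m
Horizontal distance from joint 1 to link-2 COM:
  x_c2 = L1*cos(t1) + Lc2*cos(t1+t2)
       = 5.7*0.848 + 0.6*0.9511 = 5.4045 m
tau1 = m1*g*x_c1 + m2*g*x_c2
     = 4*9.81*2.4169 + 3*9.81*5.4045
     = 94.8406 + 159.0547
     = 253.8953 Nm


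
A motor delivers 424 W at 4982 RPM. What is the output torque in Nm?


omega = 4982 * 2*pi/60 = 521.7138 rad/s
tau = P / omega = 424 / 521.7138
= 0.8127 Nm


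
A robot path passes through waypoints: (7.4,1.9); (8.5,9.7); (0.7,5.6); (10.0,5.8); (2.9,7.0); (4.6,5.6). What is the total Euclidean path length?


Segment lengths:
  seg1 = sqrt((1.1)^2 + (7.8)^2) = 7.8772
  seg2 = sqrt((-7.8)^2 + (-4.1)^2) = 8.8119
  seg3 = sqrt((9.3)^2 + (0.2)^2) = 9.3022
  seg4 = sqrt((-7.1)^2 + (1.2)^2) = 7.2007
  seg5 = sqrt((1.7)^2 + (-1.4)^2) = 2.2023
Total = 35.3942


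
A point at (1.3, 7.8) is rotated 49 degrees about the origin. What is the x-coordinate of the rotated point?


x' = x*cos(theta) - y*sin(theta)
cos(49 deg) = 0.6561, sin(49 deg) = 0.7547
x' = 1.3 * 0.6561 - 7.8 * 0.7547
= 0.8529 - 5.8867
= -5.0339


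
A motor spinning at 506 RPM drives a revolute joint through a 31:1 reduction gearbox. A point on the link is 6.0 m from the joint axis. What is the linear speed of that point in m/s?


omega_motor = 506 * 2*pi/60 = 52.9882 rad/s
omega_joint = omega_motor / 31 = 1.7093 rad/s
v = omega_joint * r = 1.7093 * 6.0
= 10.2558 m/s


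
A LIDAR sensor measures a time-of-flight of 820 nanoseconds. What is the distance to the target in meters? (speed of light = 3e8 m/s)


tof = 820 ns = 8.2e-07 s
dist = c * tof / 2
= 3e8 * 8.2e-07 / 2
= 123.0 m


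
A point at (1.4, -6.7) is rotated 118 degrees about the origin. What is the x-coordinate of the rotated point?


x' = x*cos(theta) - y*sin(theta)
cos(118 deg) = -0.4695, sin(118 deg) = 0.8829
x' = 1.4 * -0.4695 - -6.7 * 0.8829
= -0.6573 - -5.9157
= 5.2585


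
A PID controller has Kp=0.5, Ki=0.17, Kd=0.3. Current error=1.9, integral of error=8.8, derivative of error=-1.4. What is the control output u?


u = Kp*e + Ki*int(e) + Kd*de/dt
= 0.5*1.9 + 0.17*8.8 + 0.3*(-1.4)
= 0.95 + 1.496 + -0.42
= 2.026


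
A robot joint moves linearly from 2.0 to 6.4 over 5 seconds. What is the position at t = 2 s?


s = t/T = 2/5 = 0.4
p(t) = p0 + (pf-p0)*s
= 2.0 + (6.4 - 2.0) * 0.4
= 3.76


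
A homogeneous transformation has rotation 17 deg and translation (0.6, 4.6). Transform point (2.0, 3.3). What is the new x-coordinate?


x' = cos(theta)*px - sin(theta)*py + tx
= 0.9563*2.0 - 0.2924*3.3 + 0.6
= 1.5478


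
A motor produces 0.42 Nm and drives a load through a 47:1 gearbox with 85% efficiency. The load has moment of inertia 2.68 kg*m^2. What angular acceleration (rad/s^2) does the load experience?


tau_out = tau_motor * N * eta
= 0.42 * 47 * 0.85 = 16.779 Nm
alpha = tau_out / I = 16.779 / 2.68
= 6.2608 rad/s^2


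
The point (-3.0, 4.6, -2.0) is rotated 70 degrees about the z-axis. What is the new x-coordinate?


Rotation about z-axis: x' = x*cos(theta) - y*sin(theta)
= -3.0 * 0.342 - 4.6 * 0.9397
= -5.3486


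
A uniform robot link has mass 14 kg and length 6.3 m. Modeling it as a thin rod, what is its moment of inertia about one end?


I = (1/3) * m * L^2
= (1/3) * 14 * 6.3^2
= 0.333333 * 14 * 39.69
= 185.22 kg*m^2


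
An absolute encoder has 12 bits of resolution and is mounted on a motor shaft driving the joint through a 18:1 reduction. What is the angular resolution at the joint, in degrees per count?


counts = 2^12 = 4096
effective counts at joint = 4096 * 18 = 73728
resolution = 360 / 73728
= 0.0049 deg/count


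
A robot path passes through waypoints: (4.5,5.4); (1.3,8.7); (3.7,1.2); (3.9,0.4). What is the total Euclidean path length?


Segment lengths:
  seg1 = sqrt((-3.2)^2 + (3.3)^2) = 4.5967
  seg2 = sqrt((2.4)^2 + (-7.5)^2) = 7.8746
  seg3 = sqrt((0.2)^2 + (-0.8)^2) = 0.8246
Total = 13.296


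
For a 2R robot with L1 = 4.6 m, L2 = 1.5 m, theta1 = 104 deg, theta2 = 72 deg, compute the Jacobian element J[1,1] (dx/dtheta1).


J[1,1] = -L1*sin(t1) - L2*sin(t1+t2)
= -4.6*sin(104) - 1.5*sin(176)
= -4.568


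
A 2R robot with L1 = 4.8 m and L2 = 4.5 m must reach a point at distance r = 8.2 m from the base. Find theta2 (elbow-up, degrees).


cos(theta2) = (r^2 - L1^2 - L2^2) / (2*L1*L2)
cos(theta2) = (67.24 - 23.04 - 20.25) / 43.2
cos(theta2) = 0.554398
theta2 = 56.3307 degrees


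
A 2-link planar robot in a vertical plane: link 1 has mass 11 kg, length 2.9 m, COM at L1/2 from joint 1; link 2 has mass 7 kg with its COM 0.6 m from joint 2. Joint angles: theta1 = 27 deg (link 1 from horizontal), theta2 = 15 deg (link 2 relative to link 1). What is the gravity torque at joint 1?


Horizontal distance from joint 1 to link-1 COM:
  x_c1 = (L1/2)*cos(t1) = 1.45 * 0.891 = 1.292 m
Horizontal distance from joint 1 to link-2 COM:
  x_c2 = L1*cos(t1) + Lc2*cos(t1+t2)
       = 2.9*0.891 + 0.6*0.7431 = 3.0298 m
tau1 = m1*g*x_c1 + m2*g*x_c2
     = 11*9.81*1.292 + 7*9.81*3.0298
     = 139.4153 + 208.0568
     = 347.4721 Nm


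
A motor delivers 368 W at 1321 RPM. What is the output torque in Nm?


omega = 1321 * 2*pi/60 = 138.3348 rad/s
tau = P / omega = 368 / 138.3348
= 2.6602 Nm


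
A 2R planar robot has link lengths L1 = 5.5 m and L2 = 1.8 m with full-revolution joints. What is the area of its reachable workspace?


r_max = L1 + L2 = 7.3 m
r_min = |L1 - L2| = 3.7 m
Area = pi*(r_max^2 - r_min^2)
= pi*(53.29 - 13.69)
= pi * 39.6
= 124.4071 m^2


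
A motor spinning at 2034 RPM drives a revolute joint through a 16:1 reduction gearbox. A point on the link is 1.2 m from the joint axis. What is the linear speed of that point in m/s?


omega_motor = 2034 * 2*pi/60 = 213.0 rad/s
omega_joint = omega_motor / 16 = 13.3125 rad/s
v = omega_joint * r = 13.3125 * 1.2
= 15.975 m/s


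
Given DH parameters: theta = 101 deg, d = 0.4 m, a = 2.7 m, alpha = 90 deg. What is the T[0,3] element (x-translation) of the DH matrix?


T[0,3] = a * cos(theta)
= 2.7 * cos(101 deg)
= 2.7 * -0.1908
= -0.5152


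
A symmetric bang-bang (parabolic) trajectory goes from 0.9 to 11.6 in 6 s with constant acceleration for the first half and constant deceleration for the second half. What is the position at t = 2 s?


Symmetric rest-to-rest: each phase covers (pf-p0)/2 in time T/2. 0.5*a*(T/2)^2 = (pf-p0)/2 => a = 4*(pf-p0)/T^2
a = 4*(11.6-0.9)/6^2 = 1.1889
t = 2 is in the acceleration phase (t <= T/2).
p = p0 + 0.5*a*t^2 = 0.9 + 0.5*1.1889*2^2
= 3.2778


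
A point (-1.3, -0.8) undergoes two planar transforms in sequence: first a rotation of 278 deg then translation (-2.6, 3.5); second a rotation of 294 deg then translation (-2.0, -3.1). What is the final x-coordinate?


After transform 1:
x1 = cos(278)*-1.3 - sin(278)*-0.8 + -2.6 = -3.5731
y1 = sin(278)*-1.3 + cos(278)*-0.8 + 3.5 = 4.676
After transform 2:
x2 = cos(294)*-3.5731 - sin(294)*4.676 + -2.0
= 0.8184


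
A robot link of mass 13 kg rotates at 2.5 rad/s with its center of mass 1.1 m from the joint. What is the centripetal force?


F = m * omega^2 * r
= 13 * 2.5^2 * 1.1
= 13 * 6.25 * 1.1
= 89.375 N


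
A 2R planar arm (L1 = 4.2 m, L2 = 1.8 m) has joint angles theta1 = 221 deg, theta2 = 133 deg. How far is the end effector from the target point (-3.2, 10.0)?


End effector via forward kinematics:
x = L1*cos(t1) + L2*cos(t1+t2) = -1.3796
y = L1*sin(t1) + L2*sin(t1+t2) = -2.9436
Distance to target:
d = sqrt((-3.2 - -1.3796)^2 + (10.0 - -2.9436)^2)
= sqrt(3.3137 + 167.5368)
= 13.071 m


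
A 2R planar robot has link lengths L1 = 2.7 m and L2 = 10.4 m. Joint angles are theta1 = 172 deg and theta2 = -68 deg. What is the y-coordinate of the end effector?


Convert angles to radians: theta1 = 3.002, theta2 = -1.1868
y = L1*sin(theta1) + L2*sin(theta1+theta2)
y = 0.3758 + 10.0911
y = 10.4668


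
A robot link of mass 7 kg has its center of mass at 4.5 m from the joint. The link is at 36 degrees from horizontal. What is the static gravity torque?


tau = m*g*L*cos(angle)
= 7 * 9.81 * 4.5 * cos(36 deg)
= 7 * 9.81 * 4.5 * 0.809
= 249.9984 Nm


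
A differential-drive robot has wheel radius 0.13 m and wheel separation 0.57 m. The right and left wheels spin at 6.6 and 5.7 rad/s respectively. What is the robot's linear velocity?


vR = r*wR = 0.13*6.6 = 0.858 m/s
vL = r*wL = 0.13*5.7 = 0.741 m/s
v = (vR+vL)/2 = 0.7995 m/s
omega = (vR-vL)/L = 0.2053 rad/s
linear velocity = 0.7995 m/s


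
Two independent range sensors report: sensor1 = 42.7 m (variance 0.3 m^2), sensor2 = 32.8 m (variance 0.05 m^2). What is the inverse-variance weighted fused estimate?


w1 = (1/var1) / (1/var1 + 1/var2)
   = 3.3333 / (3.3333 + 20.0) = 0.1429
w2 = 1 - w1 = 0.8571
fused = w1*s1 + w2*s2 = 6.1 + 28.1143
= 34.2143 m


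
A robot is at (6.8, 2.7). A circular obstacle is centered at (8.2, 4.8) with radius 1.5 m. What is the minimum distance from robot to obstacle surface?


center_dist = sqrt((6.8-8.2)^2 + (2.7-4.8)^2)
= sqrt(1.96 + 4.41)
= 2.5239
min_dist = center_dist - radius = 2.5239 - 1.5 = 1.0239 m


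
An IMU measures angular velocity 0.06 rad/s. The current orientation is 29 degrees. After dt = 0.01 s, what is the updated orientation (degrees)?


delta_theta = w * dt = 0.06 * 0.01 = 0.0006 rad
= 0.0344 deg
theta_new = 29 + 0.0344 = 29.0344 deg


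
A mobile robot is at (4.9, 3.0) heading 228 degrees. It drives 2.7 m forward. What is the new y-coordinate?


y_new = y0 + d*sin(theta)
= 3.0 + 2.7*sin(228)
= 3.0 + -2.0065
= 0.9935


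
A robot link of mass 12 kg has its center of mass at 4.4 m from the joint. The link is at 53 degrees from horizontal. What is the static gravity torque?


tau = m*g*L*cos(angle)
= 12 * 9.81 * 4.4 * cos(53 deg)
= 12 * 9.81 * 4.4 * 0.6018
= 311.7209 Nm


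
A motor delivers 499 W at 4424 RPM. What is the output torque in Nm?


omega = 4424 * 2*pi/60 = 463.2802 rad/s
tau = P / omega = 499 / 463.2802
= 1.0771 Nm


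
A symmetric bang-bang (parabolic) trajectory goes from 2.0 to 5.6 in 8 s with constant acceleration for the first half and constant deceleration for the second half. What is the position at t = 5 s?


Symmetric rest-to-rest: each phase covers (pf-p0)/2 in time T/2. 0.5*a*(T/2)^2 = (pf-p0)/2 => a = 4*(pf-p0)/T^2
a = 4*(5.6-2.0)/8^2 = 0.225
t = 5 is in the deceleration phase (t > T/2).
p = pf - 0.5*a*(T-t)^2 = 5.6 - 0.5*0.225*3^2
= 4.5875


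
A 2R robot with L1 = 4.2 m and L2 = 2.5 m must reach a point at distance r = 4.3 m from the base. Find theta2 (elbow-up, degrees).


cos(theta2) = (r^2 - L1^2 - L2^2) / (2*L1*L2)
cos(theta2) = (18.49 - 17.64 - 6.25) / 21.0
cos(theta2) = -0.257143
theta2 = 104.9006 degrees


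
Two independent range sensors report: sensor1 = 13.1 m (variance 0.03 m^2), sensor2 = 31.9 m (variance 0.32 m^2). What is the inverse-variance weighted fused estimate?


w1 = (1/var1) / (1/var1 + 1/var2)
   = 33.3333 / (33.3333 + 3.125) = 0.9143
w2 = 1 - w1 = 0.0857
fused = w1*s1 + w2*s2 = 11.9771 + 2.7343
= 14.7114 m


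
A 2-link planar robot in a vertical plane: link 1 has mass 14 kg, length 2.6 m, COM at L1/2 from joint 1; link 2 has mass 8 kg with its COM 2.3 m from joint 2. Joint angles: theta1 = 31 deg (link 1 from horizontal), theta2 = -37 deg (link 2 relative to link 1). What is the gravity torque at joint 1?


Horizontal distance from joint 1 to link-1 COM:
  x_c1 = (L1/2)*cos(t1) = 1.3 * 0.8572 = 1.1143 m
Horizontal distance from joint 1 to link-2 COM:
  x_c2 = L1*cos(t1) + Lc2*cos(t1+t2)
       = 2.6*0.8572 + 2.3*0.9945 = 4.516 m
tau1 = m1*g*x_c1 + m2*g*x_c2
     = 14*9.81*1.1143 + 8*9.81*4.516
     = 153.0404 + 354.4185
     = 507.4588 Nm


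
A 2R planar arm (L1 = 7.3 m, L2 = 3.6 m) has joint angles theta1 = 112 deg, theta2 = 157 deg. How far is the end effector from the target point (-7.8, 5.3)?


End effector via forward kinematics:
x = L1*cos(t1) + L2*cos(t1+t2) = -2.7975
y = L1*sin(t1) + L2*sin(t1+t2) = 3.169
Distance to target:
d = sqrt((-7.8 - -2.7975)^2 + (5.3 - 3.169)^2)
= sqrt(25.0254 + 4.5412)
= 5.4375 m


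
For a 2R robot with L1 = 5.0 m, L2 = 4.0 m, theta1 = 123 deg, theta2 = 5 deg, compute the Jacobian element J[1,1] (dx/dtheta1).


J[1,1] = -L1*sin(t1) - L2*sin(t1+t2)
= -5.0*sin(123) - 4.0*sin(128)
= -7.3454


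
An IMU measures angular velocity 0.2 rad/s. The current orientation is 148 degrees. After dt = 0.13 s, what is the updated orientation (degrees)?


delta_theta = w * dt = 0.2 * 0.13 = 0.026 rad
= 1.4897 deg
theta_new = 148 + 1.4897 = 149.4897 deg


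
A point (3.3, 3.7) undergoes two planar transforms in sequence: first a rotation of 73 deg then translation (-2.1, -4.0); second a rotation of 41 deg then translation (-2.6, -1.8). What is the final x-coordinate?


After transform 1:
x1 = cos(73)*3.3 - sin(73)*3.7 + -2.1 = -4.6735
y1 = sin(73)*3.3 + cos(73)*3.7 + -4.0 = 0.2376
After transform 2:
x2 = cos(41)*-4.6735 - sin(41)*0.2376 + -2.6
= -6.283


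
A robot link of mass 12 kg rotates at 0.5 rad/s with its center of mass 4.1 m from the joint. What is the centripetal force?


F = m * omega^2 * r
= 12 * 0.5^2 * 4.1
= 12 * 0.25 * 4.1
= 12.3 N


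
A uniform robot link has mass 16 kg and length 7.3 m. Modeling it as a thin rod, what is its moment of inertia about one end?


I = (1/3) * m * L^2
= (1/3) * 16 * 7.3^2
= 0.333333 * 16 * 53.29
= 284.2133 kg*m^2


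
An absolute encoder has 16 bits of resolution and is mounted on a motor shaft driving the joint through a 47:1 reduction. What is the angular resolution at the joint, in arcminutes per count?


counts = 2^16 = 65536
effective counts at joint = 65536 * 47 = 3080192
resolution = 360*60 / 3080192
= 0.007 arcmin/count


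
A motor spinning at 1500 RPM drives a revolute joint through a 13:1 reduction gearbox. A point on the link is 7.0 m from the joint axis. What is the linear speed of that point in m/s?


omega_motor = 1500 * 2*pi/60 = 157.0796 rad/s
omega_joint = omega_motor / 13 = 12.083 rad/s
v = omega_joint * r = 12.083 * 7.0
= 84.5813 m/s


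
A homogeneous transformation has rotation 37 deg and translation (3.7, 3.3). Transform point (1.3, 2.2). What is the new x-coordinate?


x' = cos(theta)*px - sin(theta)*py + tx
= 0.7986*1.3 - 0.6018*2.2 + 3.7
= 3.4142


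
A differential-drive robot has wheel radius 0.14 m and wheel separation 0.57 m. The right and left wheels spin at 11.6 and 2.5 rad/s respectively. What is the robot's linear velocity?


vR = r*wR = 0.14*11.6 = 1.624 m/s
vL = r*wL = 0.14*2.5 = 0.35 m/s
v = (vR+vL)/2 = 0.987 m/s
omega = (vR-vL)/L = 2.2351 rad/s
linear velocity = 0.987 m/s


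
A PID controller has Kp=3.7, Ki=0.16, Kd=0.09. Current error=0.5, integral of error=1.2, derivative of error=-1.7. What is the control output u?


u = Kp*e + Ki*int(e) + Kd*de/dt
= 3.7*0.5 + 0.16*1.2 + 0.09*(-1.7)
= 1.85 + 0.192 + -0.153
= 1.889


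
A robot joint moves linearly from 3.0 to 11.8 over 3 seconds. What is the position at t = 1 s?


s = t/T = 1/3 = 0.3333
p(t) = p0 + (pf-p0)*s
= 3.0 + (11.8 - 3.0) * 0.3333
= 5.9333


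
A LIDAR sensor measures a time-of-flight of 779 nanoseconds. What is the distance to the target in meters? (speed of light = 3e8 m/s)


tof = 779 ns = 7.79e-07 s
dist = c * tof / 2
= 3e8 * 7.79e-07 / 2
= 116.85 m


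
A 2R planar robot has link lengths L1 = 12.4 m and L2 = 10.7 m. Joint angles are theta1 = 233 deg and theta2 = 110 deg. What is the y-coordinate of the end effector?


Convert angles to radians: theta1 = 4.0666, theta2 = 1.9199
y = L1*sin(theta1) + L2*sin(theta1+theta2)
y = -9.9031 + -3.1284
y = -13.0315


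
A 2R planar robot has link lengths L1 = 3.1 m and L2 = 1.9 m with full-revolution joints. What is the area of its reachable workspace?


r_max = L1 + L2 = 5.0 m
r_min = |L1 - L2| = 1.2 m
Area = pi*(r_max^2 - r_min^2)
= pi*(25.0 - 1.44)
= pi * 23.56
= 74.0159 m^2


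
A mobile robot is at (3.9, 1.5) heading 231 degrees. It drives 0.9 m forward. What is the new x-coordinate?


x_new = x0 + d*cos(theta)
= 3.9 + 0.9*cos(231)
= 3.9 + -0.5664
= 3.3336


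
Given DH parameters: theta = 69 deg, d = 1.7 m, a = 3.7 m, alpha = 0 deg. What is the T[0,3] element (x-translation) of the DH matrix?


T[0,3] = a * cos(theta)
= 3.7 * cos(69 deg)
= 3.7 * 0.3584
= 1.326


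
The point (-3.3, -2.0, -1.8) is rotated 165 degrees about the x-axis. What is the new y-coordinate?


Rotation about x-axis: y' = y*cos(theta) - z*sin(theta)
= -2.0 * -0.9659 - -1.8 * 0.2588
= 2.3977


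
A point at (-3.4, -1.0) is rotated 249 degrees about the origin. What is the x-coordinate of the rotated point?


x' = x*cos(theta) - y*sin(theta)
cos(249 deg) = -0.3584, sin(249 deg) = -0.9336
x' = -3.4 * -0.3584 - -1.0 * -0.9336
= 1.2185 - 0.9336
= 0.2849


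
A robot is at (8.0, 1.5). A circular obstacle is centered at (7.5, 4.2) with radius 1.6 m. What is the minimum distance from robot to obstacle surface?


center_dist = sqrt((8.0-7.5)^2 + (1.5-4.2)^2)
= sqrt(0.25 + 7.29)
= 2.7459
min_dist = center_dist - radius = 2.7459 - 1.6 = 1.1459 m


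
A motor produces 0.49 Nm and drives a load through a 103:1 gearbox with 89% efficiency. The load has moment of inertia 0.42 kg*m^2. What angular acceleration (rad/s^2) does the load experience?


tau_out = tau_motor * N * eta
= 0.49 * 103 * 0.89 = 44.9183 Nm
alpha = tau_out / I = 44.9183 / 0.42
= 106.9483 rad/s^2


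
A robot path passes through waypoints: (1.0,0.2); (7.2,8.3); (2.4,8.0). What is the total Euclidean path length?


Segment lengths:
  seg1 = sqrt((6.2)^2 + (8.1)^2) = 10.2005
  seg2 = sqrt((-4.8)^2 + (-0.3)^2) = 4.8094
Total = 15.0099


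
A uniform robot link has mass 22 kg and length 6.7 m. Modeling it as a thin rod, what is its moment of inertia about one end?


I = (1/3) * m * L^2
= (1/3) * 22 * 6.7^2
= 0.333333 * 22 * 44.89
= 329.1933 kg*m^2


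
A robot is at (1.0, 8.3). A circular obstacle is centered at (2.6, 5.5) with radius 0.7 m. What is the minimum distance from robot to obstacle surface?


center_dist = sqrt((1.0-2.6)^2 + (8.3-5.5)^2)
= sqrt(2.56 + 7.84)
= 3.2249
min_dist = center_dist - radius = 3.2249 - 0.7 = 2.5249 m


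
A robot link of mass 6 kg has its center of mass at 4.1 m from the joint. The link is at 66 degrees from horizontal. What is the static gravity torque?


tau = m*g*L*cos(angle)
= 6 * 9.81 * 4.1 * cos(66 deg)
= 6 * 9.81 * 4.1 * 0.4067
= 98.1561 Nm


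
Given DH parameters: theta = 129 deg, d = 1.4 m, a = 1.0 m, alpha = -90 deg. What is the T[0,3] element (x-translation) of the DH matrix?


T[0,3] = a * cos(theta)
= 1.0 * cos(129 deg)
= 1.0 * -0.6293
= -0.6293


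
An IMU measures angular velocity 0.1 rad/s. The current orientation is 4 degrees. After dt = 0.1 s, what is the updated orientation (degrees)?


delta_theta = w * dt = 0.1 * 0.1 = 0.01 rad
= 0.573 deg
theta_new = 4 + 0.573 = 4.573 deg


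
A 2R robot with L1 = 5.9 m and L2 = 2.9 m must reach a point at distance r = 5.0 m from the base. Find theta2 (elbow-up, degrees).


cos(theta2) = (r^2 - L1^2 - L2^2) / (2*L1*L2)
cos(theta2) = (25.0 - 34.81 - 8.41) / 34.22
cos(theta2) = -0.532437
theta2 = 122.1703 degrees


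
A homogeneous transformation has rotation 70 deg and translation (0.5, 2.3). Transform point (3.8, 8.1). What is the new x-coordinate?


x' = cos(theta)*px - sin(theta)*py + tx
= 0.342*3.8 - 0.9397*8.1 + 0.5
= -5.8118


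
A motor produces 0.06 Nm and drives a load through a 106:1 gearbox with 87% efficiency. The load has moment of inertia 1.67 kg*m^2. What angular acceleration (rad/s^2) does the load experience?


tau_out = tau_motor * N * eta
= 0.06 * 106 * 0.87 = 5.5332 Nm
alpha = tau_out / I = 5.5332 / 1.67
= 3.3133 rad/s^2


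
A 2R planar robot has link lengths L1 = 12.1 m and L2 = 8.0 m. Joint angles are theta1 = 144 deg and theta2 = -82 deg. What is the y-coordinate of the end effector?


Convert angles to radians: theta1 = 2.5133, theta2 = -1.4312
y = L1*sin(theta1) + L2*sin(theta1+theta2)
y = 7.1122 + 7.0636
y = 14.1758


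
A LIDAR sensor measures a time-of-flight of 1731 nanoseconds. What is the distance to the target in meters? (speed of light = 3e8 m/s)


tof = 1731 ns = 1.731e-06 s
dist = c * tof / 2
= 3e8 * 1.731e-06 / 2
= 259.65 m


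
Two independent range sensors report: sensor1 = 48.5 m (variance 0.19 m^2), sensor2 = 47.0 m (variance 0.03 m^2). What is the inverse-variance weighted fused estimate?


w1 = (1/var1) / (1/var1 + 1/var2)
   = 5.2632 / (5.2632 + 33.3333) = 0.1364
w2 = 1 - w1 = 0.8636
fused = w1*s1 + w2*s2 = 6.6136 + 40.5909
= 47.2045 m


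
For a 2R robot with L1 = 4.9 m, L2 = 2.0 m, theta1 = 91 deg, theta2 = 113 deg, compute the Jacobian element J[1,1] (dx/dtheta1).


J[1,1] = -L1*sin(t1) - L2*sin(t1+t2)
= -4.9*sin(91) - 2.0*sin(204)
= -4.0858


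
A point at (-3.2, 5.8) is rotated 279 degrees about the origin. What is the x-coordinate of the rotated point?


x' = x*cos(theta) - y*sin(theta)
cos(279 deg) = 0.1564, sin(279 deg) = -0.9877
x' = -3.2 * 0.1564 - 5.8 * -0.9877
= -0.5006 - -5.7286
= 5.228


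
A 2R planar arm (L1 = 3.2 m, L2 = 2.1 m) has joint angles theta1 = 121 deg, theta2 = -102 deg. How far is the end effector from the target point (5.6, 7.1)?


End effector via forward kinematics:
x = L1*cos(t1) + L2*cos(t1+t2) = 0.3375
y = L1*sin(t1) + L2*sin(t1+t2) = 3.4266
Distance to target:
d = sqrt((5.6 - 0.3375)^2 + (7.1 - 3.4266)^2)
= sqrt(27.6943 + 13.4937)
= 6.4178 m


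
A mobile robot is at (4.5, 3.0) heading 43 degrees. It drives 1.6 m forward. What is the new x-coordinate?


x_new = x0 + d*cos(theta)
= 4.5 + 1.6*cos(43)
= 4.5 + 1.1702
= 5.6702


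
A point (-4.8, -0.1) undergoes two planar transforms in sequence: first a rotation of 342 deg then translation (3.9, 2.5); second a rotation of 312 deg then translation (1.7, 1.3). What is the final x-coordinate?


After transform 1:
x1 = cos(342)*-4.8 - sin(342)*-0.1 + 3.9 = -0.696
y1 = sin(342)*-4.8 + cos(342)*-0.1 + 2.5 = 3.8882
After transform 2:
x2 = cos(312)*-0.696 - sin(312)*3.8882 + 1.7
= 4.1238


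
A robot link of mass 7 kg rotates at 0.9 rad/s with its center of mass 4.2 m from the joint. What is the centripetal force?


F = m * omega^2 * r
= 7 * 0.9^2 * 4.2
= 7 * 0.81 * 4.2
= 23.814 N


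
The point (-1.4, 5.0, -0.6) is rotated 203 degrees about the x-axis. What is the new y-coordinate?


Rotation about x-axis: y' = y*cos(theta) - z*sin(theta)
= 5.0 * -0.9205 - -0.6 * -0.3907
= -4.837


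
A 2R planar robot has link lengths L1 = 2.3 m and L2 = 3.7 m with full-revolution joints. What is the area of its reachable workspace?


r_max = L1 + L2 = 6.0 m
r_min = |L1 - L2| = 1.4 m
Area = pi*(r_max^2 - r_min^2)
= pi*(36.0 - 1.96)
= pi * 34.04
= 106.9398 m^2


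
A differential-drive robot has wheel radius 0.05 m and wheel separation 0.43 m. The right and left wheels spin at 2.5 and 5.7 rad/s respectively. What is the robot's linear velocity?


vR = r*wR = 0.05*2.5 = 0.125 m/s
vL = r*wL = 0.05*5.7 = 0.285 m/s
v = (vR+vL)/2 = 0.205 m/s
omega = (vR-vL)/L = -0.3721 rad/s
linear velocity = 0.205 m/s


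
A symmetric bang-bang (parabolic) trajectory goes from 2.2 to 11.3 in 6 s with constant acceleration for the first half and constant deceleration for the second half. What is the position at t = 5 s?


Symmetric rest-to-rest: each phase covers (pf-p0)/2 in time T/2. 0.5*a*(T/2)^2 = (pf-p0)/2 => a = 4*(pf-p0)/T^2
a = 4*(11.3-2.2)/6^2 = 1.0111
t = 5 is in the deceleration phase (t > T/2).
p = pf - 0.5*a*(T-t)^2 = 11.3 - 0.5*1.0111*1^2
= 10.7944


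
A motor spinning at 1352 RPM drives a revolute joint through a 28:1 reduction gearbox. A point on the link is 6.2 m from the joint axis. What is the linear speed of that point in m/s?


omega_motor = 1352 * 2*pi/60 = 141.5811 rad/s
omega_joint = omega_motor / 28 = 5.0565 rad/s
v = omega_joint * r = 5.0565 * 6.2
= 31.3501 m/s


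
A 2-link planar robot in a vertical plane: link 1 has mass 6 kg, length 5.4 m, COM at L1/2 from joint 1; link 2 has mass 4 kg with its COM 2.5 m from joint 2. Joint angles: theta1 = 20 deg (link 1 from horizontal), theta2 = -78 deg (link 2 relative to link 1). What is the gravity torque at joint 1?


Horizontal distance from joint 1 to link-1 COM:
  x_c1 = (L1/2)*cos(t1) = 2.7 * 0.9397 = 2.5372 m
Horizontal distance from joint 1 to link-2 COM:
  x_c2 = L1*cos(t1) + Lc2*cos(t1+t2)
       = 5.4*0.9397 + 2.5*0.5299 = 6.3991 m
tau1 = m1*g*x_c1 + m2*g*x_c2
     = 6*9.81*2.5372 + 4*9.81*6.3991
     = 149.3378 + 251.1022
     = 400.44 Nm


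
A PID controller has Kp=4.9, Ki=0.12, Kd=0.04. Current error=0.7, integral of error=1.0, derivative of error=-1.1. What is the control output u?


u = Kp*e + Ki*int(e) + Kd*de/dt
= 4.9*0.7 + 0.12*1.0 + 0.04*(-1.1)
= 3.43 + 0.12 + -0.044
= 3.506


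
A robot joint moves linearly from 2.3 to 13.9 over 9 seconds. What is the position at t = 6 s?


s = t/T = 6/9 = 0.6667
p(t) = p0 + (pf-p0)*s
= 2.3 + (13.9 - 2.3) * 0.6667
= 10.0333


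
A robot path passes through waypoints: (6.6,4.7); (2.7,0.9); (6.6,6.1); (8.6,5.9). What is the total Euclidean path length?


Segment lengths:
  seg1 = sqrt((-3.9)^2 + (-3.8)^2) = 5.4452
  seg2 = sqrt((3.9)^2 + (5.2)^2) = 6.5
  seg3 = sqrt((2.0)^2 + (-0.2)^2) = 2.01
Total = 13.9552


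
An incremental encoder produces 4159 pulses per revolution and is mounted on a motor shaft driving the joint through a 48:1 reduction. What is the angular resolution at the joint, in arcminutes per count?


counts per rev = 4159
effective counts at joint = 4159 * 48 = 199632
resolution = 360*60 / 199632
= 0.1082 arcmin/count


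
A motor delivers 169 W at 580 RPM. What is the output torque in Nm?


omega = 580 * 2*pi/60 = 60.7375 rad/s
tau = P / omega = 169 / 60.7375
= 2.7825 Nm


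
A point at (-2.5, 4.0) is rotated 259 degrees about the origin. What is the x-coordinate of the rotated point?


x' = x*cos(theta) - y*sin(theta)
cos(259 deg) = -0.1908, sin(259 deg) = -0.9816
x' = -2.5 * -0.1908 - 4.0 * -0.9816
= 0.477 - -3.9265
= 4.4035


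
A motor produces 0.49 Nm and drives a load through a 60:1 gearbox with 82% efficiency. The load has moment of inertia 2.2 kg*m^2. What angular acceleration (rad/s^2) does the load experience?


tau_out = tau_motor * N * eta
= 0.49 * 60 * 0.82 = 24.108 Nm
alpha = tau_out / I = 24.108 / 2.2
= 10.9582 rad/s^2


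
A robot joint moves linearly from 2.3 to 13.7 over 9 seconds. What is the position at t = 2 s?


s = t/T = 2/9 = 0.2222
p(t) = p0 + (pf-p0)*s
= 2.3 + (13.7 - 2.3) * 0.2222
= 4.8333


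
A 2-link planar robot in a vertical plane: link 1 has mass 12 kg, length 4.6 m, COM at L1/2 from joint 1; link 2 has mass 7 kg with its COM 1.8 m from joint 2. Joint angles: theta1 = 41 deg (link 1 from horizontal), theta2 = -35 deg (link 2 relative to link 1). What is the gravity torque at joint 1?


Horizontal distance from joint 1 to link-1 COM:
  x_c1 = (L1/2)*cos(t1) = 2.3 * 0.7547 = 1.7358 m
Horizontal distance from joint 1 to link-2 COM:
  x_c2 = L1*cos(t1) + Lc2*cos(t1+t2)
       = 4.6*0.7547 + 1.8*0.9945 = 5.2618 m
tau1 = m1*g*x_c1 + m2*g*x_c2
     = 12*9.81*1.7358 + 7*9.81*5.2618
     = 204.3421 + 361.328
     = 565.6702 Nm


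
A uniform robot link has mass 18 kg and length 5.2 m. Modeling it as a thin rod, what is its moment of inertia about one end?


I = (1/3) * m * L^2
= (1/3) * 18 * 5.2^2
= 0.333333 * 18 * 27.04
= 162.24 kg*m^2


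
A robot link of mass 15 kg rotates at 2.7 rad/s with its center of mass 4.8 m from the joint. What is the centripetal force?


F = m * omega^2 * r
= 15 * 2.7^2 * 4.8
= 15 * 7.29 * 4.8
= 524.88 N


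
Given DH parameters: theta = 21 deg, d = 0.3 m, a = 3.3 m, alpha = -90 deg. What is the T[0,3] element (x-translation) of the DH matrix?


T[0,3] = a * cos(theta)
= 3.3 * cos(21 deg)
= 3.3 * 0.9336
= 3.0808


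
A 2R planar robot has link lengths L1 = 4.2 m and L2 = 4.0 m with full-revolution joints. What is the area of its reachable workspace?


r_max = L1 + L2 = 8.2 m
r_min = |L1 - L2| = 0.2 m
Area = pi*(r_max^2 - r_min^2)
= pi*(67.24 - 0.04)
= pi * 67.2
= 211.115 m^2


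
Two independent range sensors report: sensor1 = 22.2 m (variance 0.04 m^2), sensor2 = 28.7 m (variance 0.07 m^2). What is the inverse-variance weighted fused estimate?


w1 = (1/var1) / (1/var1 + 1/var2)
   = 25.0 / (25.0 + 14.2857) = 0.6364
w2 = 1 - w1 = 0.3636
fused = w1*s1 + w2*s2 = 14.1273 + 10.4364
= 24.5636 m


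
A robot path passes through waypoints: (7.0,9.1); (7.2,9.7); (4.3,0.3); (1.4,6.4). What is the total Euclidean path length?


Segment lengths:
  seg1 = sqrt((0.2)^2 + (0.6)^2) = 0.6325
  seg2 = sqrt((-2.9)^2 + (-9.4)^2) = 9.8372
  seg3 = sqrt((-2.9)^2 + (6.1)^2) = 6.7543
Total = 17.2239


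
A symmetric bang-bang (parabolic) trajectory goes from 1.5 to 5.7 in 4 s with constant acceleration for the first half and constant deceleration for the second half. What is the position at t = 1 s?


Symmetric rest-to-rest: each phase covers (pf-p0)/2 in time T/2. 0.5*a*(T/2)^2 = (pf-p0)/2 => a = 4*(pf-p0)/T^2
a = 4*(5.7-1.5)/4^2 = 1.05
t = 1 is in the acceleration phase (t <= T/2).
p = p0 + 0.5*a*t^2 = 1.5 + 0.5*1.05*1^2
= 2.025


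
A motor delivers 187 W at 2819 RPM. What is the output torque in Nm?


omega = 2819 * 2*pi/60 = 295.205 rad/s
tau = P / omega = 187 / 295.205
= 0.6335 Nm


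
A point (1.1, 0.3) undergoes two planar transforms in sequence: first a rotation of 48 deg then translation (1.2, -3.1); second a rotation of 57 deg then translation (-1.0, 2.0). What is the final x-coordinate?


After transform 1:
x1 = cos(48)*1.1 - sin(48)*0.3 + 1.2 = 1.7131
y1 = sin(48)*1.1 + cos(48)*0.3 + -3.1 = -2.0818
After transform 2:
x2 = cos(57)*1.7131 - sin(57)*-2.0818 + -1.0
= 1.679


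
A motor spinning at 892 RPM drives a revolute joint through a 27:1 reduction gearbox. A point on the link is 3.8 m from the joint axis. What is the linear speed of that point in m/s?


omega_motor = 892 * 2*pi/60 = 93.41 rad/s
omega_joint = omega_motor / 27 = 3.4596 rad/s
v = omega_joint * r = 3.4596 * 3.8
= 13.1466 m/s


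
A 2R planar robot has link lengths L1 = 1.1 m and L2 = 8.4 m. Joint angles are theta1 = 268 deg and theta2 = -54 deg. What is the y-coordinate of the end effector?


Convert angles to radians: theta1 = 4.6775, theta2 = -0.9425
y = L1*sin(theta1) + L2*sin(theta1+theta2)
y = -1.0993 + -4.6972
y = -5.7966


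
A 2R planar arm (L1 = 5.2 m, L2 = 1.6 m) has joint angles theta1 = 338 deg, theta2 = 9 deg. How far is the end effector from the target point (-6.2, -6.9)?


End effector via forward kinematics:
x = L1*cos(t1) + L2*cos(t1+t2) = 6.3803
y = L1*sin(t1) + L2*sin(t1+t2) = -2.3079
Distance to target:
d = sqrt((-6.2 - 6.3803)^2 + (-6.9 - -2.3079)^2)
= sqrt(158.2652 + 21.0876)
= 13.3923 m


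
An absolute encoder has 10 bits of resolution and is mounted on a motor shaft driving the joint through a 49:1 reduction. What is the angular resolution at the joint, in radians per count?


counts = 2^10 = 1024
effective counts at joint = 1024 * 49 = 50176
resolution = 2*pi / 50176
= 1.2522e-04 rad/count


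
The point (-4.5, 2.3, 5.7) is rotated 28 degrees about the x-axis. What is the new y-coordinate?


Rotation about x-axis: y' = y*cos(theta) - z*sin(theta)
= 2.3 * 0.8829 - 5.7 * 0.4695
= -0.6452


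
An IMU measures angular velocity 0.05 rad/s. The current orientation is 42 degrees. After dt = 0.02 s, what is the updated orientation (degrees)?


delta_theta = w * dt = 0.05 * 0.02 = 0.001 rad
= 0.0573 deg
theta_new = 42 + 0.0573 = 42.0573 deg


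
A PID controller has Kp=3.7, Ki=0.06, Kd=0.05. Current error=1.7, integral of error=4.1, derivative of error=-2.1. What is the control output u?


u = Kp*e + Ki*int(e) + Kd*de/dt
= 3.7*1.7 + 0.06*4.1 + 0.05*(-2.1)
= 6.29 + 0.246 + -0.105
= 6.431


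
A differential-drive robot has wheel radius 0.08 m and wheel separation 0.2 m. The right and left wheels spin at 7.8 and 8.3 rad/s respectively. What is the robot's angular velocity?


vR = r*wR = 0.08*7.8 = 0.624 m/s
vL = r*wL = 0.08*8.3 = 0.664 m/s
v = (vR+vL)/2 = 0.644 m/s
omega = (vR-vL)/L = -0.2 rad/s
angular velocity = -0.2 rad/s


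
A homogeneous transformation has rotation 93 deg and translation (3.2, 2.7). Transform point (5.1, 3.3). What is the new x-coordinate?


x' = cos(theta)*px - sin(theta)*py + tx
= -0.0523*5.1 - 0.9986*3.3 + 3.2
= -0.3624


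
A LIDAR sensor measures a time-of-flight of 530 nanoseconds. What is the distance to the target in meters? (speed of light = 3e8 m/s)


tof = 530 ns = 5.3e-07 s
dist = c * tof / 2
= 3e8 * 5.3e-07 / 2
= 79.5 m


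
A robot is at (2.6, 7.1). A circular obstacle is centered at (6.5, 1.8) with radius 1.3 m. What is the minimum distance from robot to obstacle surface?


center_dist = sqrt((2.6-6.5)^2 + (7.1-1.8)^2)
= sqrt(15.21 + 28.09)
= 6.5803
min_dist = center_dist - radius = 6.5803 - 1.3 = 5.2803 m


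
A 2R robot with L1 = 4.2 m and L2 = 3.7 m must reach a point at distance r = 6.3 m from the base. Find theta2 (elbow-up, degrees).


cos(theta2) = (r^2 - L1^2 - L2^2) / (2*L1*L2)
cos(theta2) = (39.69 - 17.64 - 13.69) / 31.08
cos(theta2) = 0.268983
theta2 = 74.3962 degrees
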